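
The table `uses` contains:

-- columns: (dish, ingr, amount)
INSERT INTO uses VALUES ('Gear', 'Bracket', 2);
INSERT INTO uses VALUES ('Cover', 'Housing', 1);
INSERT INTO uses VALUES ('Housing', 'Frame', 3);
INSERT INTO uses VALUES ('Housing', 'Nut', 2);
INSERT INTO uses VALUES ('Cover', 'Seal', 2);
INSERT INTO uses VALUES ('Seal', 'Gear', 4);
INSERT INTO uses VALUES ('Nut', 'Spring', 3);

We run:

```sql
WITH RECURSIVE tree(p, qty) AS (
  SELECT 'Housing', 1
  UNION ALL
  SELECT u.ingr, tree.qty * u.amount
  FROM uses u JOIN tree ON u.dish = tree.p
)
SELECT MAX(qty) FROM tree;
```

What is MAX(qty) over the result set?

6

Base: (Housing, qty=1).
Iteration 1: components of {Housing} -> Frame = 1*3 = 3, Nut = 1*2 = 2.
Iteration 2: components of {Frame,Nut} -> Spring = 2*3 = 6.
Iteration 3: no further components; recursion stops.
qty values: 1, 3, 2, 6; the maximum is 6.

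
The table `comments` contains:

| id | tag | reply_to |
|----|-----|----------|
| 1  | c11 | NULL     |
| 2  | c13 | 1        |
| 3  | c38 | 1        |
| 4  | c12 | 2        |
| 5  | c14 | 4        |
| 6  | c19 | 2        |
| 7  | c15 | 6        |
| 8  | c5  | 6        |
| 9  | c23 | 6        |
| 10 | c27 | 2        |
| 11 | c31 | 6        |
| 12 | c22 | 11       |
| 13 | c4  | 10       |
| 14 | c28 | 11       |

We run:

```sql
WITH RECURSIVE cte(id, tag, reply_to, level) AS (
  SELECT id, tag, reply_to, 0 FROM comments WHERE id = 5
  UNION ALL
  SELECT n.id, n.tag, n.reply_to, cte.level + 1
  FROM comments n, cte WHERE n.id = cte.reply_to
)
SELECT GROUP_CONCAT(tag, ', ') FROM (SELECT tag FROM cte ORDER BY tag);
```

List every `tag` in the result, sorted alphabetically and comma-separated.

c11, c12, c13, c14

Base: id=5 (c14), reply_to=4, level 0.
Iteration 1: join on id=4 -> c12 (id 4, reply_to=2, level 1).
Iteration 2: join on id=2 -> c13 (id 2, reply_to=1, level 2).
Iteration 3: join on id=1 -> c11 (id 1, reply_to=NULL, level 3).
Iteration 4: reply_to is NULL; no match; recursion stops.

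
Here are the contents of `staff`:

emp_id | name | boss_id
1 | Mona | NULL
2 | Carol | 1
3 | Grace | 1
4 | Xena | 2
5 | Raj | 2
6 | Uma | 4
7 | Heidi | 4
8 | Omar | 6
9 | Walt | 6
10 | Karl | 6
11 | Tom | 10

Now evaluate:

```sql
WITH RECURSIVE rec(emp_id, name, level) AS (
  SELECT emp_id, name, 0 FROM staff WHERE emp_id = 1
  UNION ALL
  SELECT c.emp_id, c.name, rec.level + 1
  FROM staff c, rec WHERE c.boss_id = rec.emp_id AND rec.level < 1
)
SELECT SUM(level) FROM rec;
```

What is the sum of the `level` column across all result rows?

Base: emp_id=1 (Mona) at level 0.
Iteration 1: rows with boss_id in {1} -> Carol (id 2, level 1), Grace (id 3, level 1).
Iteration 2: level < 1 fails for all current rows; recursion stops.
SUM(level) = 0 + 1 + 1 = 2.

2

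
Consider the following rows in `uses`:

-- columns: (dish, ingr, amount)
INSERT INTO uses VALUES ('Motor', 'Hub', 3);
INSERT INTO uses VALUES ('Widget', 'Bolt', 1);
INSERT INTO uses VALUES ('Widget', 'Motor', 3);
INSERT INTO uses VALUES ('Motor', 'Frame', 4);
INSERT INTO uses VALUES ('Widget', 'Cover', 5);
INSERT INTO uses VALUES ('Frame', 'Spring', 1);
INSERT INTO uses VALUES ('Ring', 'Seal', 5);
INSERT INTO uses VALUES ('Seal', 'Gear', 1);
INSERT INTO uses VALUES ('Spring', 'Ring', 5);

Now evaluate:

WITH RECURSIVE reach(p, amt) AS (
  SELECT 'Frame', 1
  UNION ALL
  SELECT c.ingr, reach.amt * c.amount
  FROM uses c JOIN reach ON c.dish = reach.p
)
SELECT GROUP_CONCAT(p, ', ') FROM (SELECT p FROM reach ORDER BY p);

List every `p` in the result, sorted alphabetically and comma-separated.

Base: (Frame, amt=1).
Iteration 1: components of {Frame} -> Spring = 1*1 = 1.
Iteration 2: components of {Spring} -> Ring = 1*5 = 5.
Iteration 3: components of {Ring} -> Seal = 5*5 = 25.
Iteration 4: components of {Seal} -> Gear = 25*1 = 25.
Iteration 5: no further components; recursion stops.

Frame, Gear, Ring, Seal, Spring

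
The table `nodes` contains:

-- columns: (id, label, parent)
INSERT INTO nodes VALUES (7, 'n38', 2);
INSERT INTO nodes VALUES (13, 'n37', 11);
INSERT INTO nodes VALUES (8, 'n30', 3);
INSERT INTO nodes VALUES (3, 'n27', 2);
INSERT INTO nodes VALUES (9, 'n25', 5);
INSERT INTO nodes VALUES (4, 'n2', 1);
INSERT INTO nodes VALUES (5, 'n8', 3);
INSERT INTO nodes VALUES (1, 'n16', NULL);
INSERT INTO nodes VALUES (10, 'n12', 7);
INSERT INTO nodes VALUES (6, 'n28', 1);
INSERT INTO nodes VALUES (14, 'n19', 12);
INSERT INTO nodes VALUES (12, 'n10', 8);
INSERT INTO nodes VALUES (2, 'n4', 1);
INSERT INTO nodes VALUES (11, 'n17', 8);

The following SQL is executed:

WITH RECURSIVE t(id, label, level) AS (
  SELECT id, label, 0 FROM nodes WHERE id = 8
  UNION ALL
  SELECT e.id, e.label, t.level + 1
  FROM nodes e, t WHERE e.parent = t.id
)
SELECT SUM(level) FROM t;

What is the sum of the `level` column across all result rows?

Base: id=8 (n30) at level 0.
Iteration 1: rows with parent in {8} -> n17 (id 11, level 1), n10 (id 12, level 1).
Iteration 2: rows with parent in {11,12} -> n37 (id 13, level 2), n19 (id 14, level 2).
Iteration 3: no rows with parent in {13,14}; recursion stops.
SUM(level) = 0 + 1 + 1 + 2 + 2 = 6.

6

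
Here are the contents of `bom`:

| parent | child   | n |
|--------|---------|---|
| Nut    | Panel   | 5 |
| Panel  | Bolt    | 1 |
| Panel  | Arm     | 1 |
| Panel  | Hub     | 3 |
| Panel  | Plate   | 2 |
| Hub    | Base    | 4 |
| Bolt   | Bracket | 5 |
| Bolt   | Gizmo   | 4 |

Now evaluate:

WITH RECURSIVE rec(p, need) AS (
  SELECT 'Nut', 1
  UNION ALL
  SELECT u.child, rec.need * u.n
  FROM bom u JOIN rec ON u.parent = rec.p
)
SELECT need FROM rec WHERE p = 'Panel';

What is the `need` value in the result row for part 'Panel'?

5

Base: (Nut, need=1).
Iteration 1: components of {Nut} -> Panel = 1*5 = 5.
Iteration 2: components of {Panel} -> Arm = 5*1 = 5, Bolt = 5*1 = 5, Hub = 5*3 = 15, Plate = 5*2 = 10.
Iteration 3: components of {Arm,Bolt,Hub,Plate} -> Base = 15*4 = 60, Bracket = 5*5 = 25, Gizmo = 5*4 = 20.
Iteration 4: no further components; recursion stops.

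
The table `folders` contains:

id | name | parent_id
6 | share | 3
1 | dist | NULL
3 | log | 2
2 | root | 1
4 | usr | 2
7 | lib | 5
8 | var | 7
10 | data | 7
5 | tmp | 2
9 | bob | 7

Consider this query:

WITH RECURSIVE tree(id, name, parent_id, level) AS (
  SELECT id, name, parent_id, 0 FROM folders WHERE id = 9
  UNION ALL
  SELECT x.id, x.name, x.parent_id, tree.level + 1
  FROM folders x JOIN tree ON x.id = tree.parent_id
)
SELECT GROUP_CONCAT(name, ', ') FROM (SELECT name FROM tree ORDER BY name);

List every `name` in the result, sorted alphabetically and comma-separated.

Base: id=9 (bob), parent_id=7, level 0.
Iteration 1: join on id=7 -> lib (id 7, parent_id=5, level 1).
Iteration 2: join on id=5 -> tmp (id 5, parent_id=2, level 2).
Iteration 3: join on id=2 -> root (id 2, parent_id=1, level 3).
Iteration 4: join on id=1 -> dist (id 1, parent_id=NULL, level 4).
Iteration 5: parent_id is NULL; no match; recursion stops.

bob, dist, lib, root, tmp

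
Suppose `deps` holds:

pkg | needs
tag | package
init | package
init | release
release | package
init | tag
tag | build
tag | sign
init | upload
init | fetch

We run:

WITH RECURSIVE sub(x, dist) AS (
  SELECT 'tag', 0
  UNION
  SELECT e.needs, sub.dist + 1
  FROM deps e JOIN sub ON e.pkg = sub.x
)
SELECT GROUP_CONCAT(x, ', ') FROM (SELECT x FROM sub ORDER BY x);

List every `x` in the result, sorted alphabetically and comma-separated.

Base: (tag, dist=0).
Iteration 1: edges from {tag} -> (build, dist=1), (package, dist=1), (sign, dist=1).
Iteration 2: no outgoing edges from {build,package,sign}; recursion stops.

build, package, sign, tag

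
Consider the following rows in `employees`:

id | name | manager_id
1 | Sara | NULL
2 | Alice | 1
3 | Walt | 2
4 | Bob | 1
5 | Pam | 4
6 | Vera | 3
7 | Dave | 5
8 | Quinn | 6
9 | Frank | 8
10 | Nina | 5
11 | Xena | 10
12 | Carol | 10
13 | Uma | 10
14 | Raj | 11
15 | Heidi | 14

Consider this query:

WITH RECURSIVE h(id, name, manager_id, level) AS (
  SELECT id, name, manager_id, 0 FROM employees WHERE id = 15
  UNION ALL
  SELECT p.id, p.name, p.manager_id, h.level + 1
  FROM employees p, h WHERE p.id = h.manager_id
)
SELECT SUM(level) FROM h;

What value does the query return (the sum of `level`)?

Base: id=15 (Heidi), manager_id=14, level 0.
Iteration 1: join on id=14 -> Raj (id 14, manager_id=11, level 1).
Iteration 2: join on id=11 -> Xena (id 11, manager_id=10, level 2).
Iteration 3: join on id=10 -> Nina (id 10, manager_id=5, level 3).
Iteration 4: join on id=5 -> Pam (id 5, manager_id=4, level 4).
Iteration 5: join on id=4 -> Bob (id 4, manager_id=1, level 5).
Iteration 6: join on id=1 -> Sara (id 1, manager_id=NULL, level 6).
Iteration 7: manager_id is NULL; no match; recursion stops.
SUM(level) = 0 + 1 + 2 + 3 + 4 + 5 + 6 = 21.

21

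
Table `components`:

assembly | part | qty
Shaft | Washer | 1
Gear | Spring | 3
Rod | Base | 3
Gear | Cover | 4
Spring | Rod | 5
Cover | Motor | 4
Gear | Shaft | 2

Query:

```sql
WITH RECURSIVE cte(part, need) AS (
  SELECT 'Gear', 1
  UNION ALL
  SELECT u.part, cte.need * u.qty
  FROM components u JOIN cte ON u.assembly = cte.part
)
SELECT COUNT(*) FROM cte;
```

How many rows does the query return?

Base: (Gear, need=1).
Iteration 1: components of {Gear} -> Cover = 1*4 = 4, Shaft = 1*2 = 2, Spring = 1*3 = 3.
Iteration 2: components of {Cover,Shaft,Spring} -> Motor = 4*4 = 16, Rod = 3*5 = 15, Washer = 2*1 = 2.
Iteration 3: components of {Motor,Rod,Washer} -> Base = 15*3 = 45.
Iteration 4: no further components; recursion stops.
Total rows emitted: 8.

8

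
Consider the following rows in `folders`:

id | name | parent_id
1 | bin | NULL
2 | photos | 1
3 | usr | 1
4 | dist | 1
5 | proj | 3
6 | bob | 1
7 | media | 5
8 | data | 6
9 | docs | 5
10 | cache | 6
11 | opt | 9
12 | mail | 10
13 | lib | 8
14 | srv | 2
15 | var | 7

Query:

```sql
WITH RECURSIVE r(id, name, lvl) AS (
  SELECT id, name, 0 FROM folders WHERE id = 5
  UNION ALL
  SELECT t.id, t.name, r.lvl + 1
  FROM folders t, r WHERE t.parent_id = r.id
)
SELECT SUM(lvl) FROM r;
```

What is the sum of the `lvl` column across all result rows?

6

Base: id=5 (proj) at lvl 0.
Iteration 1: rows with parent_id in {5} -> media (id 7, lvl 1), docs (id 9, lvl 1).
Iteration 2: rows with parent_id in {7,9} -> opt (id 11, lvl 2), var (id 15, lvl 2).
Iteration 3: no rows with parent_id in {11,15}; recursion stops.
SUM(lvl) = 0 + 1 + 1 + 2 + 2 = 6.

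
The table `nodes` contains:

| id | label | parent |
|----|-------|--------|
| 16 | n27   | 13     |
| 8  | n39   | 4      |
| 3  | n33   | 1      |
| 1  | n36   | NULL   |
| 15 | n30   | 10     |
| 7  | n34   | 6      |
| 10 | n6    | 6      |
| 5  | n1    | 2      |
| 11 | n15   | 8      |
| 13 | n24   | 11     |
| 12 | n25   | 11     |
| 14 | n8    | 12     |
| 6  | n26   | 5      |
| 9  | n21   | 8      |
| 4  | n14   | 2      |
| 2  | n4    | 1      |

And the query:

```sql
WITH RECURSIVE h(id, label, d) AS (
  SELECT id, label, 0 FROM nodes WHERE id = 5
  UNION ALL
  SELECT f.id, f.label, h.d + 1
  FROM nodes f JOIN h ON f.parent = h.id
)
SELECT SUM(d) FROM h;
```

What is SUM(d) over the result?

8

Base: id=5 (n1) at d 0.
Iteration 1: rows with parent in {5} -> n26 (id 6, d 1).
Iteration 2: rows with parent in {6} -> n34 (id 7, d 2), n6 (id 10, d 2).
Iteration 3: rows with parent in {7,10} -> n30 (id 15, d 3).
Iteration 4: no rows with parent in {15}; recursion stops.
SUM(d) = 0 + 1 + 2 + 2 + 3 = 8.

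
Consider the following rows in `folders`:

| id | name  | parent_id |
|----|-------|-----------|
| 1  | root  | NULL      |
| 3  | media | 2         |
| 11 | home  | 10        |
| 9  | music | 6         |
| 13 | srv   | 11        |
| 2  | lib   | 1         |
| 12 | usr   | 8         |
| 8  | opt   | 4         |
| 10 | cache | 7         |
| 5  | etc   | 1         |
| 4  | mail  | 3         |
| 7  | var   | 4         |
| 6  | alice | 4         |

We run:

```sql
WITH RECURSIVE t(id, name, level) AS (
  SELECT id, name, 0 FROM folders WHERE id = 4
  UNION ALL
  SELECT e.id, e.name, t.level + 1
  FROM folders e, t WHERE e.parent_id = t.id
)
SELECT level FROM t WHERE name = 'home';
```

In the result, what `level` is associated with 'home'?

3

Base: id=4 (mail) at level 0.
Iteration 1: rows with parent_id in {4} -> alice (id 6, level 1), var (id 7, level 1), opt (id 8, level 1).
Iteration 2: rows with parent_id in {6,7,8} -> music (id 9, level 2), cache (id 10, level 2), usr (id 12, level 2).
Iteration 3: rows with parent_id in {9,10,12} -> home (id 11, level 3).
Iteration 4: rows with parent_id in {11} -> srv (id 13, level 4).
Iteration 5: no rows with parent_id in {13}; recursion stops.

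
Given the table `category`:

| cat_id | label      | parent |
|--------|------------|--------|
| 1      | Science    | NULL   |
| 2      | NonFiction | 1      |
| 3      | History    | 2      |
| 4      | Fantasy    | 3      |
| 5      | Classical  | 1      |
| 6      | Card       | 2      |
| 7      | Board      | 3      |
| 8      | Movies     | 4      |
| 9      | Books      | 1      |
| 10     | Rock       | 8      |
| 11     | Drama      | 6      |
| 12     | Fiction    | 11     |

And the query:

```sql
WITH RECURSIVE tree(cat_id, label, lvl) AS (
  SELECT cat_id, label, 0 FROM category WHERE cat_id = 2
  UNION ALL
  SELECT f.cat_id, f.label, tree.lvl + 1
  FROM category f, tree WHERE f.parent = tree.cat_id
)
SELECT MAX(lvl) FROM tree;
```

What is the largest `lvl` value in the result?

Base: cat_id=2 (NonFiction) at lvl 0.
Iteration 1: rows with parent in {2} -> History (id 3, lvl 1), Card (id 6, lvl 1).
Iteration 2: rows with parent in {3,6} -> Fantasy (id 4, lvl 2), Board (id 7, lvl 2), Drama (id 11, lvl 2).
Iteration 3: rows with parent in {4,7,11} -> Movies (id 8, lvl 3), Fiction (id 12, lvl 3).
Iteration 4: rows with parent in {8,12} -> Rock (id 10, lvl 4).
Iteration 5: no rows with parent in {10}; recursion stops.
lvl values: 0, 1, 1, 2, 2, 2, 3, 3, 4; the maximum is 4.

4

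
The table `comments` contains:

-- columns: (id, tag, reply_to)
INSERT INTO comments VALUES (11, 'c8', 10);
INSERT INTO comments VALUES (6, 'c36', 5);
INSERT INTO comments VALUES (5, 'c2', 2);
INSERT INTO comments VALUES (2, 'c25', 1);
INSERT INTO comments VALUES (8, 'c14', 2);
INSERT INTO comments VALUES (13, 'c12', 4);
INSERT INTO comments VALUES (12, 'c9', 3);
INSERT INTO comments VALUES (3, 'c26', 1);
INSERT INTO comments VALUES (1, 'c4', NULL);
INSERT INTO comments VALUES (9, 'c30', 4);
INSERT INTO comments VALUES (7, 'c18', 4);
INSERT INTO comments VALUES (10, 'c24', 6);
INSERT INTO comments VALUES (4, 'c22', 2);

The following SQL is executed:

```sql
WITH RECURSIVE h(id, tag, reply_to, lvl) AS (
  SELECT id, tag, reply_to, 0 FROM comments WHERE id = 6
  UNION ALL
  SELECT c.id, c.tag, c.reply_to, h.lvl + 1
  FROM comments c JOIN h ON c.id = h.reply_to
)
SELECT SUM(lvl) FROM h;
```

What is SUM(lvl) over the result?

Base: id=6 (c36), reply_to=5, lvl 0.
Iteration 1: join on id=5 -> c2 (id 5, reply_to=2, lvl 1).
Iteration 2: join on id=2 -> c25 (id 2, reply_to=1, lvl 2).
Iteration 3: join on id=1 -> c4 (id 1, reply_to=NULL, lvl 3).
Iteration 4: reply_to is NULL; no match; recursion stops.
SUM(lvl) = 0 + 1 + 2 + 3 = 6.

6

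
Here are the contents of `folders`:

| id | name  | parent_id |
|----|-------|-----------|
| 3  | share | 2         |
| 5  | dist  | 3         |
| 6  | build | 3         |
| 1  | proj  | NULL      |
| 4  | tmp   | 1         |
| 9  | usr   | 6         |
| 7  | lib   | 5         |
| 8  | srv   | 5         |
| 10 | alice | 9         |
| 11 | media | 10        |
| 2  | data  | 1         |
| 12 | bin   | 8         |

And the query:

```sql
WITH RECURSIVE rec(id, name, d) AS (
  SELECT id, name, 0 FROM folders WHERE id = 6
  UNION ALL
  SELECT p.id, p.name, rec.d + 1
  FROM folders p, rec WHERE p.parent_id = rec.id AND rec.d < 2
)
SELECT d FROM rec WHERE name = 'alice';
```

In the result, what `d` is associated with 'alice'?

2

Base: id=6 (build) at d 0.
Iteration 1: rows with parent_id in {6} -> usr (id 9, d 1).
Iteration 2: rows with parent_id in {9} -> alice (id 10, d 2).
Iteration 3: d < 2 fails for all current rows; recursion stops.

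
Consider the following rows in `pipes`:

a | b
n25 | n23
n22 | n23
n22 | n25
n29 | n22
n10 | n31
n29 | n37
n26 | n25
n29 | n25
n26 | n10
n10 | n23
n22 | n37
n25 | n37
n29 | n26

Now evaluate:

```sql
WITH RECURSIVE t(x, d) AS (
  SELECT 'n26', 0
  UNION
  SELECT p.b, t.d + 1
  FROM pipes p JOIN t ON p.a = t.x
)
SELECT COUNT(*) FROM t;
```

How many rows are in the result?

6

Base: (n26, d=0).
Iteration 1: edges from {n26} -> (n10, d=1), (n25, d=1).
Iteration 2: edges from {n10,n25} -> (n23, d=2), (n31, d=2), (n37, d=2). [UNION drops 1 duplicate row(s)]
Iteration 3: no outgoing edges from {n23,n31,n37}; recursion stops.
Total rows emitted: 6.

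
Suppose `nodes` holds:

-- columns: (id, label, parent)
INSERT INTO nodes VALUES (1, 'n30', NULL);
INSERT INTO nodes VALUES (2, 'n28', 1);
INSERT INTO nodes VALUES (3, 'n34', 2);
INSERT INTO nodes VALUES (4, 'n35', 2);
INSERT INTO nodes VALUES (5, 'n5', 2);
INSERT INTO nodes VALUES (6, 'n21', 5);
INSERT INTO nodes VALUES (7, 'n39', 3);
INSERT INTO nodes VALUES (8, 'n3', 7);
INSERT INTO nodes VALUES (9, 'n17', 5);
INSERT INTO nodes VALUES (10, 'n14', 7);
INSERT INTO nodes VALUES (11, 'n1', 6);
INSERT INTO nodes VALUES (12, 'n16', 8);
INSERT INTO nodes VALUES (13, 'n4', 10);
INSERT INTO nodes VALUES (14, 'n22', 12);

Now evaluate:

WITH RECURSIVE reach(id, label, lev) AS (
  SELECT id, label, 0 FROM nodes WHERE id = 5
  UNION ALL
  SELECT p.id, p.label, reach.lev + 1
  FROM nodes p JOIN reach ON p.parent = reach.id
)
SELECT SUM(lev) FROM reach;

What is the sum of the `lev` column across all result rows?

Base: id=5 (n5) at lev 0.
Iteration 1: rows with parent in {5} -> n21 (id 6, lev 1), n17 (id 9, lev 1).
Iteration 2: rows with parent in {6,9} -> n1 (id 11, lev 2).
Iteration 3: no rows with parent in {11}; recursion stops.
SUM(lev) = 0 + 1 + 1 + 2 = 4.

4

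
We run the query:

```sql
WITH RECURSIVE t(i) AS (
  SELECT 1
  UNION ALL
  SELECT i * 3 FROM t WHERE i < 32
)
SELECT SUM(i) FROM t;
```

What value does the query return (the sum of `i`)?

121

Base: i=1.
Iteration 1: 1 < 32 holds -> i = 1 * 3 = 3.
Iteration 2: 3 < 32 holds -> i = 3 * 3 = 9.
Iteration 3: 9 < 32 holds -> i = 9 * 3 = 27.
Iteration 4: 27 < 32 holds -> i = 27 * 3 = 81.
Iteration 5: 81 < 32 fails; recursion stops.
SUM(i) = 1 + 3 + 9 + 27 + 81 = 121.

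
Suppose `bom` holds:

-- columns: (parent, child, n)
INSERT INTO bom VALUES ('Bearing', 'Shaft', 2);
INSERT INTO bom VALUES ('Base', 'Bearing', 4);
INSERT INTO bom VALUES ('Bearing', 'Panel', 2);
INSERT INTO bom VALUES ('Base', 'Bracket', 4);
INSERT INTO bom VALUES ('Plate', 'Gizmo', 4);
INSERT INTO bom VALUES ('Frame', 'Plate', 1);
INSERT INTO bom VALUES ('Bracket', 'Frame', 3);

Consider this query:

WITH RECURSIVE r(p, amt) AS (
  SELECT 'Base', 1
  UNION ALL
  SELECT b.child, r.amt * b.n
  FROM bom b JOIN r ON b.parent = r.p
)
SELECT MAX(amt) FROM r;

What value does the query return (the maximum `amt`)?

48

Base: (Base, amt=1).
Iteration 1: components of {Base} -> Bearing = 1*4 = 4, Bracket = 1*4 = 4.
Iteration 2: components of {Bearing,Bracket} -> Frame = 4*3 = 12, Panel = 4*2 = 8, Shaft = 4*2 = 8.
Iteration 3: components of {Frame,Panel,Shaft} -> Plate = 12*1 = 12.
Iteration 4: components of {Plate} -> Gizmo = 12*4 = 48.
Iteration 5: no further components; recursion stops.
amt values: 1, 4, 4, 12, 8, 8, 12, 48; the maximum is 48.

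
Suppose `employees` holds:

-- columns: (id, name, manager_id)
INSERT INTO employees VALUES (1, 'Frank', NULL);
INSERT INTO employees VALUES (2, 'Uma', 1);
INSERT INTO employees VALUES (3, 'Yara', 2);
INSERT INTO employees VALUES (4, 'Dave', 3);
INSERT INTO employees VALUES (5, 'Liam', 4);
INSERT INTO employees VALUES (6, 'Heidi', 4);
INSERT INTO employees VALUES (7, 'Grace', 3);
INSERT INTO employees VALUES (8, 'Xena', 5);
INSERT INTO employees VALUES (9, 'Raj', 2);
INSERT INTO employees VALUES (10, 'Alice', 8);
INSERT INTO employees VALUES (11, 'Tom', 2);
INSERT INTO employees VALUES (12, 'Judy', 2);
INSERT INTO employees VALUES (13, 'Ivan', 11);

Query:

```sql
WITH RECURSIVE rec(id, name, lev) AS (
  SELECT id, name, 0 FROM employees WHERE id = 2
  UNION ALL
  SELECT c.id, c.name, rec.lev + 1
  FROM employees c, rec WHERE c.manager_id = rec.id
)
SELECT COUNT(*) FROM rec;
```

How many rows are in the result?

12

Base: id=2 (Uma) at lev 0.
Iteration 1: rows with manager_id in {2} -> Yara (id 3, lev 1), Raj (id 9, lev 1), Tom (id 11, lev 1), Judy (id 12, lev 1).
Iteration 2: rows with manager_id in {3,9,11,12} -> Dave (id 4, lev 2), Grace (id 7, lev 2), Ivan (id 13, lev 2).
Iteration 3: rows with manager_id in {4,7,13} -> Liam (id 5, lev 3), Heidi (id 6, lev 3).
Iteration 4: rows with manager_id in {5,6} -> Xena (id 8, lev 4).
Iteration 5: rows with manager_id in {8} -> Alice (id 10, lev 5).
Iteration 6: no rows with manager_id in {10}; recursion stops.
Total rows emitted: 12.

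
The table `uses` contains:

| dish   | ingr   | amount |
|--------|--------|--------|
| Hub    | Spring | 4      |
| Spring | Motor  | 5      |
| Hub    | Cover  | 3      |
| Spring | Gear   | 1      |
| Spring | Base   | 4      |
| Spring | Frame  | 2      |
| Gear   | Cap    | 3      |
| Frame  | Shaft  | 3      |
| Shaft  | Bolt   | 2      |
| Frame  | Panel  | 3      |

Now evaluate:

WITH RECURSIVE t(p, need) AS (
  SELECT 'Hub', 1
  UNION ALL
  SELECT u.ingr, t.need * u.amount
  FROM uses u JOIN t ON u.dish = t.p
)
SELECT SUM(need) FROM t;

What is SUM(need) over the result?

Base: (Hub, need=1).
Iteration 1: components of {Hub} -> Cover = 1*3 = 3, Spring = 1*4 = 4.
Iteration 2: components of {Cover,Spring} -> Base = 4*4 = 16, Frame = 4*2 = 8, Gear = 4*1 = 4, Motor = 4*5 = 20.
Iteration 3: components of {Base,Frame,Gear,Motor} -> Cap = 4*3 = 12, Panel = 8*3 = 24, Shaft = 8*3 = 24.
Iteration 4: components of {Cap,Panel,Shaft} -> Bolt = 24*2 = 48.
Iteration 5: no further components; recursion stops.
SUM(need) = 1 + 4 + 3 + 20 + 4 + 16 + 8 + 12 + 24 + 24 + 48 = 164.

164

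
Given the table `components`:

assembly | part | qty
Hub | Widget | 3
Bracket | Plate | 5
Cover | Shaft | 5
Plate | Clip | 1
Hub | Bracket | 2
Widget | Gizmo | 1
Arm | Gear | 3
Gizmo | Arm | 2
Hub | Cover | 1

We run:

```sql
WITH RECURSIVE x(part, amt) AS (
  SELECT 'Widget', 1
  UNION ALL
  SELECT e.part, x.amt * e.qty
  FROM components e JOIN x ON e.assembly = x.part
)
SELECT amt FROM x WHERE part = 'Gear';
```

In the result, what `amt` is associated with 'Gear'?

6

Base: (Widget, amt=1).
Iteration 1: components of {Widget} -> Gizmo = 1*1 = 1.
Iteration 2: components of {Gizmo} -> Arm = 1*2 = 2.
Iteration 3: components of {Arm} -> Gear = 2*3 = 6.
Iteration 4: no further components; recursion stops.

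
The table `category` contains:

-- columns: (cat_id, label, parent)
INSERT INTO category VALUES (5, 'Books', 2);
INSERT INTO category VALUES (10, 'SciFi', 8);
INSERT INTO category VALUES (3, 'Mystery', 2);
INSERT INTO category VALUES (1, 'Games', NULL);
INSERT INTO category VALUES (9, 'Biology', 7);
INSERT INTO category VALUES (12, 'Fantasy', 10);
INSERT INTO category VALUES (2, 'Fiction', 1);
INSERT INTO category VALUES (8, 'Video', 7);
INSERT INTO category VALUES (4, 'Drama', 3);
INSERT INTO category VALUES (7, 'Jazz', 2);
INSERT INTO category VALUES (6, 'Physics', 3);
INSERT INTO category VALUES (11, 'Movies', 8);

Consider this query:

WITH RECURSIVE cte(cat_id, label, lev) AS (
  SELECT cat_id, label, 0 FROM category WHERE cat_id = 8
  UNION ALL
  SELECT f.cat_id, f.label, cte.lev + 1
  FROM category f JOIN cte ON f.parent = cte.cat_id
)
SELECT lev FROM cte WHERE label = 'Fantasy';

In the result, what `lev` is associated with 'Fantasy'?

2

Base: cat_id=8 (Video) at lev 0.
Iteration 1: rows with parent in {8} -> SciFi (id 10, lev 1), Movies (id 11, lev 1).
Iteration 2: rows with parent in {10,11} -> Fantasy (id 12, lev 2).
Iteration 3: no rows with parent in {12}; recursion stops.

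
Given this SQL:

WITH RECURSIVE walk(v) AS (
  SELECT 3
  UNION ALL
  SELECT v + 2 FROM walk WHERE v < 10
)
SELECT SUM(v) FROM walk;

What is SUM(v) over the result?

Base: v=3.
Iteration 1: 3 < 10 holds -> v = 3 + 2 = 5.
Iteration 2: 5 < 10 holds -> v = 5 + 2 = 7.
Iteration 3: 7 < 10 holds -> v = 7 + 2 = 9.
Iteration 4: 9 < 10 holds -> v = 9 + 2 = 11.
Iteration 5: 11 < 10 fails; recursion stops.
SUM(v) = 3 + 5 + 7 + 9 + 11 = 35.

35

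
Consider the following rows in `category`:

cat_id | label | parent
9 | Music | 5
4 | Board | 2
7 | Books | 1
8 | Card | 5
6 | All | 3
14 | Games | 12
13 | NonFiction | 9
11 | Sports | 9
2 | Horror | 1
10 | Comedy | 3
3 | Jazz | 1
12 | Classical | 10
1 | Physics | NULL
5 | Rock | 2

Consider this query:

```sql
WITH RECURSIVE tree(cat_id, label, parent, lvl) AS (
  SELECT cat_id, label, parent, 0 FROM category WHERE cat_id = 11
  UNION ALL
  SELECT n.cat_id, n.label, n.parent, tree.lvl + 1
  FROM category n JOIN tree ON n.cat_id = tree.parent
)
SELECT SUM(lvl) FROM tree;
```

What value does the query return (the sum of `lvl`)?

Base: cat_id=11 (Sports), parent=9, lvl 0.
Iteration 1: join on cat_id=9 -> Music (id 9, parent=5, lvl 1).
Iteration 2: join on cat_id=5 -> Rock (id 5, parent=2, lvl 2).
Iteration 3: join on cat_id=2 -> Horror (id 2, parent=1, lvl 3).
Iteration 4: join on cat_id=1 -> Physics (id 1, parent=NULL, lvl 4).
Iteration 5: parent is NULL; no match; recursion stops.
SUM(lvl) = 0 + 1 + 2 + 3 + 4 = 10.

10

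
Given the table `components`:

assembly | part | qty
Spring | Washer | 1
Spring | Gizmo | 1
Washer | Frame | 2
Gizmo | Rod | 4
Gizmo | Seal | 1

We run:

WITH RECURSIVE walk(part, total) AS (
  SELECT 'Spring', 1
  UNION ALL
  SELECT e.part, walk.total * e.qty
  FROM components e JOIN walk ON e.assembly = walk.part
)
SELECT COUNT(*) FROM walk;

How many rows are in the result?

Base: (Spring, total=1).
Iteration 1: components of {Spring} -> Gizmo = 1*1 = 1, Washer = 1*1 = 1.
Iteration 2: components of {Gizmo,Washer} -> Frame = 1*2 = 2, Rod = 1*4 = 4, Seal = 1*1 = 1.
Iteration 3: no further components; recursion stops.
Total rows emitted: 6.

6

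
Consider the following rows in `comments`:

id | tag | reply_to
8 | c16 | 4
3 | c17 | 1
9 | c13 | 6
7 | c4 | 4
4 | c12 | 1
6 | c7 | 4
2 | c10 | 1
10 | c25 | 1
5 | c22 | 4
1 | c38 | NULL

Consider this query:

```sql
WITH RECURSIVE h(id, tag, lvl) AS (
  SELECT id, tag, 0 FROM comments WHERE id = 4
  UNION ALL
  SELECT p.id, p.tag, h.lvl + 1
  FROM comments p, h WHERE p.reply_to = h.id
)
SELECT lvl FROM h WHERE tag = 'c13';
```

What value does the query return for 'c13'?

2

Base: id=4 (c12) at lvl 0.
Iteration 1: rows with reply_to in {4} -> c22 (id 5, lvl 1), c7 (id 6, lvl 1), c4 (id 7, lvl 1), c16 (id 8, lvl 1).
Iteration 2: rows with reply_to in {5,6,7,8} -> c13 (id 9, lvl 2).
Iteration 3: no rows with reply_to in {9}; recursion stops.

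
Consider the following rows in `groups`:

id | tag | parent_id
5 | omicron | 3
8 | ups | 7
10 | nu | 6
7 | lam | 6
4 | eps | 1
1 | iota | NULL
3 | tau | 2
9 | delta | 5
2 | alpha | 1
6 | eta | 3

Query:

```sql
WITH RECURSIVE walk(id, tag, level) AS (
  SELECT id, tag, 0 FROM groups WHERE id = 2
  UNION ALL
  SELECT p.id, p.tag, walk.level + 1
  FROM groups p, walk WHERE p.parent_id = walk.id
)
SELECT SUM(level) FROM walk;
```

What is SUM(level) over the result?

18

Base: id=2 (alpha) at level 0.
Iteration 1: rows with parent_id in {2} -> tau (id 3, level 1).
Iteration 2: rows with parent_id in {3} -> omicron (id 5, level 2), eta (id 6, level 2).
Iteration 3: rows with parent_id in {5,6} -> lam (id 7, level 3), delta (id 9, level 3), nu (id 10, level 3).
Iteration 4: rows with parent_id in {7,9,10} -> ups (id 8, level 4).
Iteration 5: no rows with parent_id in {8}; recursion stops.
SUM(level) = 0 + 1 + 2 + 2 + 3 + 3 + 3 + 4 = 18.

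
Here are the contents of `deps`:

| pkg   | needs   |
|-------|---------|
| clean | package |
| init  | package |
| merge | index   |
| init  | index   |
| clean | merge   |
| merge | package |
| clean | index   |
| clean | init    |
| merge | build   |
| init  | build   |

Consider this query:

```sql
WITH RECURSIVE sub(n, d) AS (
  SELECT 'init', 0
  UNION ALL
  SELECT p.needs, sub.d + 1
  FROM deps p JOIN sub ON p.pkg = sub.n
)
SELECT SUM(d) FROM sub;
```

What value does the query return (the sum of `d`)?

Base: (init, d=0).
Iteration 1: edges from {init} -> (build, d=1), (index, d=1), (package, d=1).
Iteration 2: no outgoing edges from {build,index,package}; recursion stops.
SUM(d) = 0 + 1 + 1 + 1 = 3.

3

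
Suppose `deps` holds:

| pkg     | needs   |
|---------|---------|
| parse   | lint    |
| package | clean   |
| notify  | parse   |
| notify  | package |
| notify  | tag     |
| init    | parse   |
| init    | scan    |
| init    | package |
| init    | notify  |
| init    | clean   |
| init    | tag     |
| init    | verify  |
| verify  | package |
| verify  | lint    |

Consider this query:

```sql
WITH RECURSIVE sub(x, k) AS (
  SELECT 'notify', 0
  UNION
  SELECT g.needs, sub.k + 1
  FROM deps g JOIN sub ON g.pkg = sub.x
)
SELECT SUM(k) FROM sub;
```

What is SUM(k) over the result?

Base: (notify, k=0).
Iteration 1: edges from {notify} -> (package, k=1), (parse, k=1), (tag, k=1).
Iteration 2: edges from {package,parse,tag} -> (clean, k=2), (lint, k=2).
Iteration 3: no outgoing edges from {clean,lint}; recursion stops.
SUM(k) = 0 + 1 + 1 + 1 + 2 + 2 = 7.

7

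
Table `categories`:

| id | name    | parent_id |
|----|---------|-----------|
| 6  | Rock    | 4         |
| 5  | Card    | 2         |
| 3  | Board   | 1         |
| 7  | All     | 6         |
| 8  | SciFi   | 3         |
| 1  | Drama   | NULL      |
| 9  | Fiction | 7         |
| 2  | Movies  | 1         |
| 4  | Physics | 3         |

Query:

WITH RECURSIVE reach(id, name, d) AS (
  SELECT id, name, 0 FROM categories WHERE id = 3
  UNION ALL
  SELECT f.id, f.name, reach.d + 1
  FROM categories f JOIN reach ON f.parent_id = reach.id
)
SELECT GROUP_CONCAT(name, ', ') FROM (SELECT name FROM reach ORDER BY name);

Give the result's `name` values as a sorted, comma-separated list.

All, Board, Fiction, Physics, Rock, SciFi

Base: id=3 (Board) at d 0.
Iteration 1: rows with parent_id in {3} -> Physics (id 4, d 1), SciFi (id 8, d 1).
Iteration 2: rows with parent_id in {4,8} -> Rock (id 6, d 2).
Iteration 3: rows with parent_id in {6} -> All (id 7, d 3).
Iteration 4: rows with parent_id in {7} -> Fiction (id 9, d 4).
Iteration 5: no rows with parent_id in {9}; recursion stops.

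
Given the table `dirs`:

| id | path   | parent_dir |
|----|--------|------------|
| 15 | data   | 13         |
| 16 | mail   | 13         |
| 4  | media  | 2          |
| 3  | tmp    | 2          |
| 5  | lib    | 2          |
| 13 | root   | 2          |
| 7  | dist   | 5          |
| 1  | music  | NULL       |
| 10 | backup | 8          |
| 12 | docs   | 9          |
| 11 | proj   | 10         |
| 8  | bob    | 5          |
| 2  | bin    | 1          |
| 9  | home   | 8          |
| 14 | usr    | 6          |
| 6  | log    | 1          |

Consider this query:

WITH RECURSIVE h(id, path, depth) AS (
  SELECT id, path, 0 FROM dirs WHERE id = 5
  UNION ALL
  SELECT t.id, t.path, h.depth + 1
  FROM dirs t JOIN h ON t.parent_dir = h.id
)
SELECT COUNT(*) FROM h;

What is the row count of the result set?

7

Base: id=5 (lib) at depth 0.
Iteration 1: rows with parent_dir in {5} -> dist (id 7, depth 1), bob (id 8, depth 1).
Iteration 2: rows with parent_dir in {7,8} -> home (id 9, depth 2), backup (id 10, depth 2).
Iteration 3: rows with parent_dir in {9,10} -> proj (id 11, depth 3), docs (id 12, depth 3).
Iteration 4: no rows with parent_dir in {11,12}; recursion stops.
Total rows emitted: 7.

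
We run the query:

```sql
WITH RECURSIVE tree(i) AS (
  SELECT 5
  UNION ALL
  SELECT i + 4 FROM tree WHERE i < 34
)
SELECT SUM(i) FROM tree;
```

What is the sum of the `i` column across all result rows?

189

Base: i=5.
Iteration 1: 5 < 34 holds -> i = 5 + 4 = 9.
Iteration 2: 9 < 34 holds -> i = 9 + 4 = 13.
Iteration 3: 13 < 34 holds -> i = 13 + 4 = 17.
Iteration 4: 17 < 34 holds -> i = 17 + 4 = 21.
Iteration 5: 21 < 34 holds -> i = 21 + 4 = 25.
Iteration 6: 25 < 34 holds -> i = 25 + 4 = 29.
Iteration 7: 29 < 34 holds -> i = 29 + 4 = 33.
Iteration 8: 33 < 34 holds -> i = 33 + 4 = 37.
Iteration 9: 37 < 34 fails; recursion stops.
SUM(i) = 5 + 9 + 13 + 17 + 21 + 25 + 29 + 33 + 37 = 189.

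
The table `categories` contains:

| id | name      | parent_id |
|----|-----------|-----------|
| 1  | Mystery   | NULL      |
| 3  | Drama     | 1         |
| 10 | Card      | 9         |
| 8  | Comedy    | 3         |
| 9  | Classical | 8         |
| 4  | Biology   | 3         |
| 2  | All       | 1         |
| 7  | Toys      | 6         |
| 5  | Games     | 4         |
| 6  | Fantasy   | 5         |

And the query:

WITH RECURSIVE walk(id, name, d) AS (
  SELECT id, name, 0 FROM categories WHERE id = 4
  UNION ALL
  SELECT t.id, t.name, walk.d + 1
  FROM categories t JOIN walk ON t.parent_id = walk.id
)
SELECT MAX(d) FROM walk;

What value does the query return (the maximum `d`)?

3

Base: id=4 (Biology) at d 0.
Iteration 1: rows with parent_id in {4} -> Games (id 5, d 1).
Iteration 2: rows with parent_id in {5} -> Fantasy (id 6, d 2).
Iteration 3: rows with parent_id in {6} -> Toys (id 7, d 3).
Iteration 4: no rows with parent_id in {7}; recursion stops.
d values: 0, 1, 2, 3; the maximum is 3.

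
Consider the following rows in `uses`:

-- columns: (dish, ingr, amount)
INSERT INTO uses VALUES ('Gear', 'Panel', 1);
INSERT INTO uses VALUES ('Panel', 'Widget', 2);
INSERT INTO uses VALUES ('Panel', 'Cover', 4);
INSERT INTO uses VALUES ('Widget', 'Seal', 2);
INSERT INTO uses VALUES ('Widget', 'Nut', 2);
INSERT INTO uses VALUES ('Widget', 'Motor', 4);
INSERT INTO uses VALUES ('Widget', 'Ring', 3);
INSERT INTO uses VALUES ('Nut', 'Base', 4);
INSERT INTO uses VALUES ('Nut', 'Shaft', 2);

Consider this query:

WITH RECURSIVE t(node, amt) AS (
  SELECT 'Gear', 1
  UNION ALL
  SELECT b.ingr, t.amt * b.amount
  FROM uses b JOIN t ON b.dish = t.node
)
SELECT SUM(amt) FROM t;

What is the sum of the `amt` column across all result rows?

54

Base: (Gear, amt=1).
Iteration 1: components of {Gear} -> Panel = 1*1 = 1.
Iteration 2: components of {Panel} -> Cover = 1*4 = 4, Widget = 1*2 = 2.
Iteration 3: components of {Cover,Widget} -> Motor = 2*4 = 8, Nut = 2*2 = 4, Ring = 2*3 = 6, Seal = 2*2 = 4.
Iteration 4: components of {Motor,Nut,Ring,Seal} -> Base = 4*4 = 16, Shaft = 4*2 = 8.
Iteration 5: no further components; recursion stops.
SUM(amt) = 1 + 1 + 2 + 4 + 4 + 4 + 8 + 6 + 16 + 8 = 54.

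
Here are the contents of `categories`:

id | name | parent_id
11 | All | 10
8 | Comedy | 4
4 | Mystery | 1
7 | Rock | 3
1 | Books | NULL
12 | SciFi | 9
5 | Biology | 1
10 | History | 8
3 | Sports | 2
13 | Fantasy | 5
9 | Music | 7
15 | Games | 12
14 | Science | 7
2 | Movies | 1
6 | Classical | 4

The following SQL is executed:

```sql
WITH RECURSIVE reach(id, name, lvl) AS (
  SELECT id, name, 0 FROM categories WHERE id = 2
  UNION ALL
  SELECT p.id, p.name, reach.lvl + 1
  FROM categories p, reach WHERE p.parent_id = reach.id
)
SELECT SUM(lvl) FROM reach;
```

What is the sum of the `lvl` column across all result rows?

18

Base: id=2 (Movies) at lvl 0.
Iteration 1: rows with parent_id in {2} -> Sports (id 3, lvl 1).
Iteration 2: rows with parent_id in {3} -> Rock (id 7, lvl 2).
Iteration 3: rows with parent_id in {7} -> Music (id 9, lvl 3), Science (id 14, lvl 3).
Iteration 4: rows with parent_id in {9,14} -> SciFi (id 12, lvl 4).
Iteration 5: rows with parent_id in {12} -> Games (id 15, lvl 5).
Iteration 6: no rows with parent_id in {15}; recursion stops.
SUM(lvl) = 0 + 1 + 2 + 3 + 3 + 4 + 5 = 18.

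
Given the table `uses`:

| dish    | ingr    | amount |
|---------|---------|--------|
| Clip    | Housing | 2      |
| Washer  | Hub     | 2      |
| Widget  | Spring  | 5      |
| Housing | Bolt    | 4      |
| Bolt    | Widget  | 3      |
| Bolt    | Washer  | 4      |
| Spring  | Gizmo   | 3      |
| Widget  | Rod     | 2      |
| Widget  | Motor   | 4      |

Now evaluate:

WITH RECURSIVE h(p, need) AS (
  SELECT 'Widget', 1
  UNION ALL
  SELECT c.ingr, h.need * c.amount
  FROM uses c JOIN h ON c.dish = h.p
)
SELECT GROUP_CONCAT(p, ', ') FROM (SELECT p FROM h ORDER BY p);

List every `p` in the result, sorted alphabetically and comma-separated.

Gizmo, Motor, Rod, Spring, Widget

Base: (Widget, need=1).
Iteration 1: components of {Widget} -> Motor = 1*4 = 4, Rod = 1*2 = 2, Spring = 1*5 = 5.
Iteration 2: components of {Motor,Rod,Spring} -> Gizmo = 5*3 = 15.
Iteration 3: no further components; recursion stops.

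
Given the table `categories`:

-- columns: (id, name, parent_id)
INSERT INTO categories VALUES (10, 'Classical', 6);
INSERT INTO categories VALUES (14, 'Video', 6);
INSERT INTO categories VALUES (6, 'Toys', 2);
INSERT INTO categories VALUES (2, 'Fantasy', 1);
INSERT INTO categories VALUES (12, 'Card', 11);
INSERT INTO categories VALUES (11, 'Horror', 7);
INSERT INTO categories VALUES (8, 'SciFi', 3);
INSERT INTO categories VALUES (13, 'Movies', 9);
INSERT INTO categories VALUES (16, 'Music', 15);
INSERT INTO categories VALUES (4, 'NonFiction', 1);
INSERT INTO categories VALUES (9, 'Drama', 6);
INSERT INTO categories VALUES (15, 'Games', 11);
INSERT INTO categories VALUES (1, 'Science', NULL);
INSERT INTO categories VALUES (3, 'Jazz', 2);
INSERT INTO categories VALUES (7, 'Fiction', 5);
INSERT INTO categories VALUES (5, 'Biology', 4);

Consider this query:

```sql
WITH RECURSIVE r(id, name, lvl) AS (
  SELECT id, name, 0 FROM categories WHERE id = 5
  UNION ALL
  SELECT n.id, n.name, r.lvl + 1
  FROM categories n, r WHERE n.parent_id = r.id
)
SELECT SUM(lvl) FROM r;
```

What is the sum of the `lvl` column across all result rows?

13

Base: id=5 (Biology) at lvl 0.
Iteration 1: rows with parent_id in {5} -> Fiction (id 7, lvl 1).
Iteration 2: rows with parent_id in {7} -> Horror (id 11, lvl 2).
Iteration 3: rows with parent_id in {11} -> Card (id 12, lvl 3), Games (id 15, lvl 3).
Iteration 4: rows with parent_id in {12,15} -> Music (id 16, lvl 4).
Iteration 5: no rows with parent_id in {16}; recursion stops.
SUM(lvl) = 0 + 1 + 2 + 3 + 3 + 4 = 13.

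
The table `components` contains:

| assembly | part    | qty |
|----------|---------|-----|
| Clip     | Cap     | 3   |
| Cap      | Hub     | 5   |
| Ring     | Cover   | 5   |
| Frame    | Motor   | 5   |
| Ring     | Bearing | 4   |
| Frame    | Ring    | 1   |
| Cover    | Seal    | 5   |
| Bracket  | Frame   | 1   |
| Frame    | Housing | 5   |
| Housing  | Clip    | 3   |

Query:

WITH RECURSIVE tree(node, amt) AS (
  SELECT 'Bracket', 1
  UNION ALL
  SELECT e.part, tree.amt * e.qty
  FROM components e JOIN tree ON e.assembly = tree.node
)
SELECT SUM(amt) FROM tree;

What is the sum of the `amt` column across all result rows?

332

Base: (Bracket, amt=1).
Iteration 1: components of {Bracket} -> Frame = 1*1 = 1.
Iteration 2: components of {Frame} -> Housing = 1*5 = 5, Motor = 1*5 = 5, Ring = 1*1 = 1.
Iteration 3: components of {Housing,Motor,Ring} -> Bearing = 1*4 = 4, Clip = 5*3 = 15, Cover = 1*5 = 5.
Iteration 4: components of {Bearing,Clip,Cover} -> Cap = 15*3 = 45, Seal = 5*5 = 25.
Iteration 5: components of {Cap,Seal} -> Hub = 45*5 = 225.
Iteration 6: no further components; recursion stops.
SUM(amt) = 1 + 1 + 5 + 5 + 1 + 15 + 5 + 4 + 45 + 25 + 225 = 332.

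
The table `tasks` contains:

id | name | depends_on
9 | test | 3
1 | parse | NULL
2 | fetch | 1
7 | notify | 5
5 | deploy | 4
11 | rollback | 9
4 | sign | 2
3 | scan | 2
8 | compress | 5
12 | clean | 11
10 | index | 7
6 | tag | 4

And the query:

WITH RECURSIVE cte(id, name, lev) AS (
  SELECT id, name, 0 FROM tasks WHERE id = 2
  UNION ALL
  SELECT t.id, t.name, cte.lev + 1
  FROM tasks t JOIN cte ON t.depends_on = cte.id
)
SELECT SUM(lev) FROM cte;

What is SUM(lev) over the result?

25

Base: id=2 (fetch) at lev 0.
Iteration 1: rows with depends_on in {2} -> scan (id 3, lev 1), sign (id 4, lev 1).
Iteration 2: rows with depends_on in {3,4} -> deploy (id 5, lev 2), tag (id 6, lev 2), test (id 9, lev 2).
Iteration 3: rows with depends_on in {5,6,9} -> notify (id 7, lev 3), compress (id 8, lev 3), rollback (id 11, lev 3).
Iteration 4: rows with depends_on in {7,8,11} -> index (id 10, lev 4), clean (id 12, lev 4).
Iteration 5: no rows with depends_on in {10,12}; recursion stops.
SUM(lev) = 0 + 1 + 1 + 2 + 2 + 2 + 3 + 3 + 3 + 4 + 4 = 25.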